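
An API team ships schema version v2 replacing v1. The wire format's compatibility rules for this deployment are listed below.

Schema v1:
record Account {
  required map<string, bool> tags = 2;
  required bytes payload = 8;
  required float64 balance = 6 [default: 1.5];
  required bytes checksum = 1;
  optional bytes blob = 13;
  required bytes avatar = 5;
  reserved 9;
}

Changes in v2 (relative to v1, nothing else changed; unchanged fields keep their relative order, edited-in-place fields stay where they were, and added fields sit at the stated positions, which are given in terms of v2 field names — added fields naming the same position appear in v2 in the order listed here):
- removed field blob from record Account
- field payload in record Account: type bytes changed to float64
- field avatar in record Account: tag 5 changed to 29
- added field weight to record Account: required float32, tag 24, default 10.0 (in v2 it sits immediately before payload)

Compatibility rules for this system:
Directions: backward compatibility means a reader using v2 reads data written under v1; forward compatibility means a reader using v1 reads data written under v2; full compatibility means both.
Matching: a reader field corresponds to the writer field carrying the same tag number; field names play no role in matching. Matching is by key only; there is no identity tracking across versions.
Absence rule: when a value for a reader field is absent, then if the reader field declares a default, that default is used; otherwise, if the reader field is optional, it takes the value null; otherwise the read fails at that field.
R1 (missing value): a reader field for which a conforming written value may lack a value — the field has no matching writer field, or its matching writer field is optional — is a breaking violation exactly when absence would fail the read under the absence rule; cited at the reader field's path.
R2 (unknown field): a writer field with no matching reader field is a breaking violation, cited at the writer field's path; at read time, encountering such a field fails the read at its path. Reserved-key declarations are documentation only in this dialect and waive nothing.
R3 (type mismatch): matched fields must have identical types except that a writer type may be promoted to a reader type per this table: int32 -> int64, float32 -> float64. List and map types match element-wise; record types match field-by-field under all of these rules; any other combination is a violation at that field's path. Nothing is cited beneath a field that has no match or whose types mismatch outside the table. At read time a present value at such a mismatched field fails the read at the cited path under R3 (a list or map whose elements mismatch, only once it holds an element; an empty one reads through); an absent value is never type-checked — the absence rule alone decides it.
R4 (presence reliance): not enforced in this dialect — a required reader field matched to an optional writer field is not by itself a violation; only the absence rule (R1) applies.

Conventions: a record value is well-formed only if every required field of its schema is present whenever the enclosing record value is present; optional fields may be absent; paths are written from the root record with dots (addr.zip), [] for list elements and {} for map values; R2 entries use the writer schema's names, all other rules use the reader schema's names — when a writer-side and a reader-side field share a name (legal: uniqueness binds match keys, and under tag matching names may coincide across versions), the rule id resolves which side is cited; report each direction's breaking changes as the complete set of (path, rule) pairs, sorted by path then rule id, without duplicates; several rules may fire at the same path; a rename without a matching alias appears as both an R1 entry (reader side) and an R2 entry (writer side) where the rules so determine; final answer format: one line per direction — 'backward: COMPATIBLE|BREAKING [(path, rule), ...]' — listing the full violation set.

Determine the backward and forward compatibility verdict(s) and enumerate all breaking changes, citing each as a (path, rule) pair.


in Account below, arrows point writer -> reader
backward analysis of Account with v2 as reader and v1 as writer:
  tags: map<string, bool> -> map<string, bool>, writer required; from tags
  weight: no writer-side match
  payload: bytes -> float64, writer required; from payload
  balance: float64 -> float64, writer required; from balance
  checksum: bytes -> bytes, writer required; from checksum
  avatar: no writer-side match
  blob (writer side), unknown to reader
  avatar (writer side), unknown to reader
  breaking: (avatar, R1)
  breaking: (avatar, R2)
  breaking: (blob, R2)
  breaking: (payload, R3)
  backward on Account therefore BREAKING (4)
forward analysis of Account with v1 as reader and v2 as writer:
  tags: map<string, bool> -> map<string, bool>, writer required; from tags
  payload: float64 -> bytes, writer required; from payload
  balance: float64 -> float64, writer required; from balance
  checksum: bytes -> bytes, writer required; from checksum
  blob: no writer-side match
  avatar: no writer-side match
  weight (writer side), unknown to reader
  avatar (writer side), unknown to reader
  breaking: (avatar, R1)
  breaking: (avatar, R2)
  breaking: (payload, R3)
  breaking: (weight, R2)
  forward on Account therefore BREAKING (4)

backward: BREAKING [(avatar, R1), (avatar, R2), (blob, R2), (payload, R3)]; forward: BREAKING [(avatar, R1), (avatar, R2), (payload, R3), (weight, R2)]


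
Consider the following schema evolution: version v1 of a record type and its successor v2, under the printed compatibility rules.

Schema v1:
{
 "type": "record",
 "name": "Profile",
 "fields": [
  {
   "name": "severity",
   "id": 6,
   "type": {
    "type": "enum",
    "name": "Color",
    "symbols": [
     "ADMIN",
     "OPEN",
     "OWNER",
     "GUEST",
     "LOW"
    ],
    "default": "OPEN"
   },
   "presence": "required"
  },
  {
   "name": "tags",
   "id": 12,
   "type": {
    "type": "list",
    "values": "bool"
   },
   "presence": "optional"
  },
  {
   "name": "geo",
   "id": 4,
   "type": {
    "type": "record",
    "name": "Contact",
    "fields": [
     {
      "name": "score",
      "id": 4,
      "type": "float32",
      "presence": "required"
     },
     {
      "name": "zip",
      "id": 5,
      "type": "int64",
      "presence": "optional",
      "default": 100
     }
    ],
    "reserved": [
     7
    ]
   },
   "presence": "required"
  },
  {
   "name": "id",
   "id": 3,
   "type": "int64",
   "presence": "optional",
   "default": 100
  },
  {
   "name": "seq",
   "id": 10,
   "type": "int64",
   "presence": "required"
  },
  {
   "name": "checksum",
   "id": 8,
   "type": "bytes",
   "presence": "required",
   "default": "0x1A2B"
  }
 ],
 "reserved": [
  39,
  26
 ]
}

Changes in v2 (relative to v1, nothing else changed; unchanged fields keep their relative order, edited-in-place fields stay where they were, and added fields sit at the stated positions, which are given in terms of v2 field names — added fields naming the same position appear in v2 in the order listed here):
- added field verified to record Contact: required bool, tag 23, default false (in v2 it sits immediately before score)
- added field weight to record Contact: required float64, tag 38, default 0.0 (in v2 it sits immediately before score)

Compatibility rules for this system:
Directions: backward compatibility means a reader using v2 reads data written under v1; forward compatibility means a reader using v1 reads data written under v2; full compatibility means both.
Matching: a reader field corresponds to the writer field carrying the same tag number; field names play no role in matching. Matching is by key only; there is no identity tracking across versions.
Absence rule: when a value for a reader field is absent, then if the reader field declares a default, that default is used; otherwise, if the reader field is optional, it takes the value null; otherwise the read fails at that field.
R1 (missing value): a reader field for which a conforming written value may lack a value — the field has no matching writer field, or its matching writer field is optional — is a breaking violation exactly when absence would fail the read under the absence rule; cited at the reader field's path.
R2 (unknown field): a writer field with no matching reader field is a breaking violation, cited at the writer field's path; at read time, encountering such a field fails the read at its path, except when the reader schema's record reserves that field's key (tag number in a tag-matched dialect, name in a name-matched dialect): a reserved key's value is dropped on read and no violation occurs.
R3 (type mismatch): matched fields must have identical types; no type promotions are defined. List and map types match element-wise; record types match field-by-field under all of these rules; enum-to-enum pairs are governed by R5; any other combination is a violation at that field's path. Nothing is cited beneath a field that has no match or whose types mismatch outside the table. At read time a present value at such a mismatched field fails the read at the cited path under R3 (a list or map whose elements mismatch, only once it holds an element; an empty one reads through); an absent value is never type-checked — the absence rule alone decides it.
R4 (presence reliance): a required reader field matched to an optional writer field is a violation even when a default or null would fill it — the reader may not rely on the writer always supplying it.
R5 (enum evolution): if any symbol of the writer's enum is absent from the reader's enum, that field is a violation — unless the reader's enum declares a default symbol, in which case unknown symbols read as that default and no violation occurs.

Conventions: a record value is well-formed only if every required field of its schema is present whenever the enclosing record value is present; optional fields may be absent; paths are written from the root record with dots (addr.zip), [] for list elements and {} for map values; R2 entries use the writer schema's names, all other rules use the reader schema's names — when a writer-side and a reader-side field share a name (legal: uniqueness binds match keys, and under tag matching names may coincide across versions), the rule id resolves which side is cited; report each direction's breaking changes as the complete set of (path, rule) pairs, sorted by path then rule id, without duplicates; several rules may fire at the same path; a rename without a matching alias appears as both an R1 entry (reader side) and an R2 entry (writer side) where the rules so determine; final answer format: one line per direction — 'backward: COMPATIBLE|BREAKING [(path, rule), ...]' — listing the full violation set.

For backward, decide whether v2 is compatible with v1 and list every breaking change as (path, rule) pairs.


the writer's type comes first in each Profile pair
backward pass over Profile, reader schema v2, writer schema v1:
  writer required, Color -> Color: reader severity maps from writer severity
  writer optional, list<bool> -> list<bool>: reader tags maps from writer tags
  writer required, Contact -> Contact: reader geo maps from writer geo
  writer optional, int64 -> int64: reader id maps from writer id
  writer required, int64 -> int64: reader seq maps from writer seq
  writer required, bytes -> bytes: reader checksum maps from writer checksum
  geo.verified has no writer counterpart
  geo.weight has no writer counterpart
  writer required, float32 -> float32: reader geo.score maps from writer geo.score
  writer optional, int64 -> int64: reader geo.zip maps from writer geo.zip
  nothing fires on Profile: backward is COMPATIBLE
remaining Profile differences; none change what is asked:
  added field weight to record Contact: required float64, tag 38, default 0.0 (in v2 it sits immediately before score) -> affects forward compatibility only, which is not asked
  added field verified to record Contact: required bool, tag 23, default false (in v2 it sits immediately before score) -> affects forward compatibility only, which is not asked

backward: COMPATIBLE []


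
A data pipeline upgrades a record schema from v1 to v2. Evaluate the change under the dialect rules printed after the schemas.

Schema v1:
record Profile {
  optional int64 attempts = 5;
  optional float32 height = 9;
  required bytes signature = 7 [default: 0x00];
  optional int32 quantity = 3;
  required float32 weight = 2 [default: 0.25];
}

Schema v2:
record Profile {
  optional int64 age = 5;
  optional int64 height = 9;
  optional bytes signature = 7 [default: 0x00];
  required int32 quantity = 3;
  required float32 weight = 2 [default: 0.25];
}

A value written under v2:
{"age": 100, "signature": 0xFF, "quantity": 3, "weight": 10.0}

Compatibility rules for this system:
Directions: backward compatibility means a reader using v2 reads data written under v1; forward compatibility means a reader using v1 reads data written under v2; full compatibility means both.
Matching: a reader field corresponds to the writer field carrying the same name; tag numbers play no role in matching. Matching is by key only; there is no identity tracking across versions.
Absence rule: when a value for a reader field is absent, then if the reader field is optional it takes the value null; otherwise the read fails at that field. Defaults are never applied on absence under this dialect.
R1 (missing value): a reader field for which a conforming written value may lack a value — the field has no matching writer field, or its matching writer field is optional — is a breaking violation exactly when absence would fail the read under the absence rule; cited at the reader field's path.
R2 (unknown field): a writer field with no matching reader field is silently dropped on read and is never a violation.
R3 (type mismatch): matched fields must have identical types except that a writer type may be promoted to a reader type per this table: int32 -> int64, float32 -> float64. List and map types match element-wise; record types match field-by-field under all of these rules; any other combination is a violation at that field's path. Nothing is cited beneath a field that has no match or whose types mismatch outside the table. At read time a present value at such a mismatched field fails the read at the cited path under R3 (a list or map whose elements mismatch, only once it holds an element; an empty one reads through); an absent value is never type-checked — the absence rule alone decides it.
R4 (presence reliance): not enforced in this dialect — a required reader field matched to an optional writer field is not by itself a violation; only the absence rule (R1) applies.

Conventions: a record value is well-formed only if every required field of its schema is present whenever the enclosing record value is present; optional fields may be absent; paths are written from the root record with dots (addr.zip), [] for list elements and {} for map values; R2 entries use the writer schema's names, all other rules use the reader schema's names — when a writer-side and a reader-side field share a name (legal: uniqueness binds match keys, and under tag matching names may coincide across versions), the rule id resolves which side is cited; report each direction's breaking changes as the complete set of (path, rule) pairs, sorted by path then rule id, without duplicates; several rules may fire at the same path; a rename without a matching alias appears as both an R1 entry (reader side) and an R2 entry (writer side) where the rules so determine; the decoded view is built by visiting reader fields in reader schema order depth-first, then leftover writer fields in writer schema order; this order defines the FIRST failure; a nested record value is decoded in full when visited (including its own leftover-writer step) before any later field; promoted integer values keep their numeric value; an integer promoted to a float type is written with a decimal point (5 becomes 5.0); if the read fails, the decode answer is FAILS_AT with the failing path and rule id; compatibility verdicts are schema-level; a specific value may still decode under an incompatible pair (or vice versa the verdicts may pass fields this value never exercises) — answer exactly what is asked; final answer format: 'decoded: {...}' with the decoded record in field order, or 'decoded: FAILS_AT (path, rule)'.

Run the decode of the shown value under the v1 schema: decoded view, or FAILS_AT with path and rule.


decoded: {"attempts": null, "height": null, "signature": 0xFF, "quantity": 3, "weight": 10.0}

in Profile below, arrows point writer -> reader
decode walk for Profile under reader schema v1:
  attempts := null (absent, optional -> null)
  height := null (absent, optional -> null)
  signature := 0xFF
  quantity := 3
  weight := 10.0
  writer age: unknown -> dropped
  => decoded: {"attempts": null, "height": null, "signature": 0xFF, "quantity": 3, "weight": 10.0}
the other Profile changes do not affect what is asked:
  field height in record Profile: type float32 changed to int64 -> shifts the Profile verdicts, not this decode
  field quantity in record Profile: optional changed to required -> shifts the Profile verdicts, not this decode
  field signature in record Profile: required changed to optional -> shifts the Profile verdicts, not this decode


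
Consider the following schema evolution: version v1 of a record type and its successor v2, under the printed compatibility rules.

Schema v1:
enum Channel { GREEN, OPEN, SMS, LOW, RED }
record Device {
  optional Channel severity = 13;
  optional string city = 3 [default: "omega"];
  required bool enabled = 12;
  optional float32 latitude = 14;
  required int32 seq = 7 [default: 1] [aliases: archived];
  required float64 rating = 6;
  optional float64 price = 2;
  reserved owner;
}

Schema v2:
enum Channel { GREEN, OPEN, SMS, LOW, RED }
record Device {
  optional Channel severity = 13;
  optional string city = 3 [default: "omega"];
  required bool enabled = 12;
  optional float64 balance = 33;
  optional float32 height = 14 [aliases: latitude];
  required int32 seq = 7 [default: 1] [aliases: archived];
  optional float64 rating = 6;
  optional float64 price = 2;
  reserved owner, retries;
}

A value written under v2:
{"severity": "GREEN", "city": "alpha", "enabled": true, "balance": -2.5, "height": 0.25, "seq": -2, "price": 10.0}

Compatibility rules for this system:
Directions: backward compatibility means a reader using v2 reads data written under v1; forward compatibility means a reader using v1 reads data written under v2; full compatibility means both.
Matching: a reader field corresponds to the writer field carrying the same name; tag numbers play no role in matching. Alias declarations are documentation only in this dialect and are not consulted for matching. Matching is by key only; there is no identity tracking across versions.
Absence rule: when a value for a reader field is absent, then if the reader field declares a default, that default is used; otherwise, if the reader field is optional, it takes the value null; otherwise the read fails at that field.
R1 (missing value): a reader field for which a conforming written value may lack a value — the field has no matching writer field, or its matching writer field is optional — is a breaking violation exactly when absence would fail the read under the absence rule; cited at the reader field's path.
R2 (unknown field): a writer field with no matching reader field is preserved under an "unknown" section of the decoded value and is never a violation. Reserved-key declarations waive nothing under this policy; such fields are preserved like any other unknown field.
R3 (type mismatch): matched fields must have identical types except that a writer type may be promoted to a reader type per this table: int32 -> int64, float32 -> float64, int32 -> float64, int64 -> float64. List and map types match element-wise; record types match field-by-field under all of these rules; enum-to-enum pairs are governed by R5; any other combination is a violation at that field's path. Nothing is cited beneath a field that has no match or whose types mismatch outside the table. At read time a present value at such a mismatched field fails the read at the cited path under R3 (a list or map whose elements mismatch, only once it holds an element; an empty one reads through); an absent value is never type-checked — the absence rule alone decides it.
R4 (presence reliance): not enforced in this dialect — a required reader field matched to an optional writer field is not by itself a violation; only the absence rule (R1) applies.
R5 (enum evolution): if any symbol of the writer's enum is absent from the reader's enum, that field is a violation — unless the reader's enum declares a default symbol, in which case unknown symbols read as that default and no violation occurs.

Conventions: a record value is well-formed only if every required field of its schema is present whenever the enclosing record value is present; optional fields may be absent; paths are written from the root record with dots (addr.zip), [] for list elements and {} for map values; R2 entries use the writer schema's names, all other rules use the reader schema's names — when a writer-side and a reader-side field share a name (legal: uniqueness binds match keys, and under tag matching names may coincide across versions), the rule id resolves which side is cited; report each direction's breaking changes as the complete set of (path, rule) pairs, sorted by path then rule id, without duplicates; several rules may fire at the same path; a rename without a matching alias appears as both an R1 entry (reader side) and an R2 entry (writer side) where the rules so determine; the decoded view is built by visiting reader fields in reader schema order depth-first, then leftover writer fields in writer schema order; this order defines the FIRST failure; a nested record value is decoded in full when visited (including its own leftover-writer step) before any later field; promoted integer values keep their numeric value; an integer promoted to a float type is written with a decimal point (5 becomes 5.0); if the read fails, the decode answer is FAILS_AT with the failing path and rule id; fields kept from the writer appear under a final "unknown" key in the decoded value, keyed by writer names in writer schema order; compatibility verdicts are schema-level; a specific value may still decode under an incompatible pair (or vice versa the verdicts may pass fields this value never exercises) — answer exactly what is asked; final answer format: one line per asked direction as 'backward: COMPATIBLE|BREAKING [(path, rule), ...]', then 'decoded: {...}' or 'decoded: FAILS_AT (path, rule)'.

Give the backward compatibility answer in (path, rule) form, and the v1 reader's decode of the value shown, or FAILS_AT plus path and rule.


backward: COMPATIBLE []; decoded: FAILS_AT (rating, R1)

in Device below, arrows point writer -> reader
backward for Device (reader v2, writer v1):
  severity <- severity (Channel -> Channel, writer optional)
  city <- city (string -> string, writer optional)
  enabled <- enabled (bool -> bool, writer required)
  balance has no writer counterpart
  height has no writer counterpart
  seq <- seq (int32 -> int32, writer required)
  rating <- rating (float64 -> float64, writer required)
  price <- price (float64 -> float64, writer optional)
  writer field latitude has no reader counterpart
  => backward verdict for Device: COMPATIBLE, no violations
decoding the Device value with the v1 reader:
  severity := "GREEN"
  city := "alpha"
  enabled := true
  latitude := null (not supplied -> null)
  seq := -2
  read fails at rating under R1 (no fill)
  => FAILS_AT (rating, R1)
checking off the Device differences that do not matter here:
  renamed field latitude to height in record Device (alias latitude declared on the renamed field) -> no rule fires on it in Device's dialect; the asked verdict holds
  added field balance to record Device: optional float64, tag 33 (in v2 it sits immediately before height) -> no rule fires on it in Device's dialect; the asked verdict holds


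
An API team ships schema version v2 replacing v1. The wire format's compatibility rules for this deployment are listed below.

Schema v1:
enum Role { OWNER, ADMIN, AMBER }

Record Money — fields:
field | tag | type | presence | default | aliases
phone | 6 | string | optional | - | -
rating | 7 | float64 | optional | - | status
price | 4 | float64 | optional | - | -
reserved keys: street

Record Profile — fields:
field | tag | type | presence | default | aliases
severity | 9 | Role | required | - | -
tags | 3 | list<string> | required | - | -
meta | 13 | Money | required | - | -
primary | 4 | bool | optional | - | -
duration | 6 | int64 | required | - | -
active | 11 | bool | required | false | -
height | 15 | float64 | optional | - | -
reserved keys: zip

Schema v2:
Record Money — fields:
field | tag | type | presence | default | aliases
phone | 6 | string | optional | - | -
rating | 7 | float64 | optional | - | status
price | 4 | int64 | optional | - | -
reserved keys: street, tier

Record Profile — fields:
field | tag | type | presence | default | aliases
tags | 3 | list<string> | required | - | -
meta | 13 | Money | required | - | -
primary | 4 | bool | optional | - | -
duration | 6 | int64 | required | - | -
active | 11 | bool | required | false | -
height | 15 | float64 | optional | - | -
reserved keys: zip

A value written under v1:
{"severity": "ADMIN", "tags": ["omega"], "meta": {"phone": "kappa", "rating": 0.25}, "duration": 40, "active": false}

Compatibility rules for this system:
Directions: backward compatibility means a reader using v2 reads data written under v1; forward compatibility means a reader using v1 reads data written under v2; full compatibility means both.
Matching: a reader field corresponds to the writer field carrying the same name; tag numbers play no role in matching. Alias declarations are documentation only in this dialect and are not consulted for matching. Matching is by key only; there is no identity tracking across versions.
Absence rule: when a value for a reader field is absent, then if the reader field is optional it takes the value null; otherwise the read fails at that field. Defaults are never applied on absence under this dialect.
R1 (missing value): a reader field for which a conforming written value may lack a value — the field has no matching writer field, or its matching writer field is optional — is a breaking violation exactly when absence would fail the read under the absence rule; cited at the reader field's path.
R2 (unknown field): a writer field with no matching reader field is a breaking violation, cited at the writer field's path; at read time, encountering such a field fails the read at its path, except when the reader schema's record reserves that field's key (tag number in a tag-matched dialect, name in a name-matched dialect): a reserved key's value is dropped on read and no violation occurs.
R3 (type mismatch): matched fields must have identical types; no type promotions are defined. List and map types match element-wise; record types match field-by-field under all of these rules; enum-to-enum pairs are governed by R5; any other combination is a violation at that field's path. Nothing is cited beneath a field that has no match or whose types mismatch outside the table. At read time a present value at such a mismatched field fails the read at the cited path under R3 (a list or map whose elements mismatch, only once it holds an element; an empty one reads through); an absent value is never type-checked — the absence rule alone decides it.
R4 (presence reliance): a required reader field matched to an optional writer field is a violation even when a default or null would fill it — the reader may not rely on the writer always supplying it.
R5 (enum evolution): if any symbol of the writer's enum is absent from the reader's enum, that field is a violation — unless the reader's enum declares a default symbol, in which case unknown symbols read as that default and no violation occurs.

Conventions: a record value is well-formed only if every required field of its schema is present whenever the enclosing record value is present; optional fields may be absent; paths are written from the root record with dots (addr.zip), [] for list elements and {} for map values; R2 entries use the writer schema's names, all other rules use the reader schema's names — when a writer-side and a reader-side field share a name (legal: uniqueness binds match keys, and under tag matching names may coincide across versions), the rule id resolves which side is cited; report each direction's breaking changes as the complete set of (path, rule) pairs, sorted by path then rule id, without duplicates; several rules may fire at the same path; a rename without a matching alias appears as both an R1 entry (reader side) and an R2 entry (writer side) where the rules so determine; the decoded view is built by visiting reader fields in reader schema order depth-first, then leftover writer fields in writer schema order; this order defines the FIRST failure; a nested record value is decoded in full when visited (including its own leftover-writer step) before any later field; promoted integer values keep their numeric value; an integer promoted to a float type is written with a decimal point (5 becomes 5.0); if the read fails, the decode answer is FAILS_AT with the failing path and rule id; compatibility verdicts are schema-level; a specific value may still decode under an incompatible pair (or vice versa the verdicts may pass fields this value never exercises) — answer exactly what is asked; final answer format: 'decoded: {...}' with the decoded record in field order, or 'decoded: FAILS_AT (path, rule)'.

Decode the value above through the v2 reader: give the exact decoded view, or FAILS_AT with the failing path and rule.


arrows below run writer -> reader for Profile
decode (reader v2):
  tags := ["omega"]
  meta.phone := "kappa"
  meta.rating := 0.25
  meta.price := null (absent, optional -> null)
  primary := null (absent, optional -> null)
  duration := 40
  active := false
  height := null (absent, optional -> null)
  read fails at severity under R2 (unknown field)
  => FAILS_AT (severity, R2)
the other Profile changes do not affect what is asked:
  field price in record Money: type float64 changed to int64 -> shifts the Profile verdicts, not this decode

decoded: FAILS_AT (severity, R2)


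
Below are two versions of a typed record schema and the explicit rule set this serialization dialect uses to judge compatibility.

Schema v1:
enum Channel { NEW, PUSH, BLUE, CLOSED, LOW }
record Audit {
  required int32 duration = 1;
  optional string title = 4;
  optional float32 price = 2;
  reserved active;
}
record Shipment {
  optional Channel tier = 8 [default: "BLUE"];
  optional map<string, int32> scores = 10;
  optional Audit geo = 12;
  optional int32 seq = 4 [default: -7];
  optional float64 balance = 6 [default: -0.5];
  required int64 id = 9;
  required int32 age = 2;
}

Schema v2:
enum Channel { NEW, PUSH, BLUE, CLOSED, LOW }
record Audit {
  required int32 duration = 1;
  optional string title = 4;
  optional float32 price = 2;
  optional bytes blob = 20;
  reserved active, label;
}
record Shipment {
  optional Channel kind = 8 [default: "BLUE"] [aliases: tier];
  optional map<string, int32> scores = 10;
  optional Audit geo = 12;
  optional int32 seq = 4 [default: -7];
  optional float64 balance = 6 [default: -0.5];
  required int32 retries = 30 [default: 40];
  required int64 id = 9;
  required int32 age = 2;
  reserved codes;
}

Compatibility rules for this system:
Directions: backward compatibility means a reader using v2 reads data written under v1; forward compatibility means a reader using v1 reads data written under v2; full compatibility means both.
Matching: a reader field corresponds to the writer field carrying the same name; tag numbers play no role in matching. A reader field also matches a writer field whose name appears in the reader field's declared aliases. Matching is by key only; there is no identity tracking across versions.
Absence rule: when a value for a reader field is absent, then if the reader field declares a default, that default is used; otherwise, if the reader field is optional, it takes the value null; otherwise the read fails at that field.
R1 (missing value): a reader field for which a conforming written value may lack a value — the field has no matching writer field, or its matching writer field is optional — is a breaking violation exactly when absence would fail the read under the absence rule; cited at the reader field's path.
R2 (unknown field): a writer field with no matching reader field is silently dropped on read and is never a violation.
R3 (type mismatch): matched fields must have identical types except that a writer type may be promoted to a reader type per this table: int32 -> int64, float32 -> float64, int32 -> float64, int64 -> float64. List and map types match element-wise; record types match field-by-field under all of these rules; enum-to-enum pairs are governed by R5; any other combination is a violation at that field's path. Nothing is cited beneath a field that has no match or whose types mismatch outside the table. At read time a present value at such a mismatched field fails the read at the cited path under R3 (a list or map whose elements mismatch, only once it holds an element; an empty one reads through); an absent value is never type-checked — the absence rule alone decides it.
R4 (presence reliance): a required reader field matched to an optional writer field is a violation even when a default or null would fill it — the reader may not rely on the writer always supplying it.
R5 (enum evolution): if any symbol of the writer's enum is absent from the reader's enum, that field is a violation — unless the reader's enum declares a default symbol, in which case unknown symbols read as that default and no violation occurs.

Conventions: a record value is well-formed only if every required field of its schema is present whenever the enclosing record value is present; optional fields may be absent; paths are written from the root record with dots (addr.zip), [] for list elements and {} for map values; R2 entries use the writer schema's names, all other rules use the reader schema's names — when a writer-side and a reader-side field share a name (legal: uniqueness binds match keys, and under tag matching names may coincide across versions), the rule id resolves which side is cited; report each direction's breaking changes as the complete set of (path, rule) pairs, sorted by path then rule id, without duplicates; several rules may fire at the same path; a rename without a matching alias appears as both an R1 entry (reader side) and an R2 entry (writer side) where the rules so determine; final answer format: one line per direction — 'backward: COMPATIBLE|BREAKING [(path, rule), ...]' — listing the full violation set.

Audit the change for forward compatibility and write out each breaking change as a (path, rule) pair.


forward: COMPATIBLE []

each type pair in Shipment: writer, then reader
checking forward for Shipment: reader v1 against writer v2:
  tier: no writer-side match
  map<string, int32> -> map<string, int32>, writer optional: scores aligns to scores
  Audit -> Audit, writer optional: geo aligns to geo
  int32 -> int32, writer optional: seq aligns to seq
  float64 -> float64, writer optional: balance aligns to balance
  int64 -> int64, writer required: id aligns to id
  int32 -> int32, writer required: age aligns to age
  writer field kind has no reader counterpart
  writer field retries has no reader counterpart
  int32 -> int32, writer required: geo.duration aligns to geo.duration
  string -> string, writer optional: geo.title aligns to geo.title
  float32 -> float32, writer optional: geo.price aligns to geo.price
  writer field geo.blob has no reader counterpart
  => no violations; forward on Shipment: COMPATIBLE
checking off the Shipment differences that do not matter here:
  added field retries to record Shipment: required int32, tag 30, default 40 (in v2 it sits immediately before id) -> no rule fires on it in Shipment's dialect; the asked verdict holds
  renamed field tier to kind in record Shipment (alias tier declared on the renamed field) -> no rule fires on it in Shipment's dialect; the asked verdict holds
  added field blob to record Audit: optional bytes, tag 20 (in v2 it sits last) -> no rule fires on it in Shipment's dialect; the asked verdict holds


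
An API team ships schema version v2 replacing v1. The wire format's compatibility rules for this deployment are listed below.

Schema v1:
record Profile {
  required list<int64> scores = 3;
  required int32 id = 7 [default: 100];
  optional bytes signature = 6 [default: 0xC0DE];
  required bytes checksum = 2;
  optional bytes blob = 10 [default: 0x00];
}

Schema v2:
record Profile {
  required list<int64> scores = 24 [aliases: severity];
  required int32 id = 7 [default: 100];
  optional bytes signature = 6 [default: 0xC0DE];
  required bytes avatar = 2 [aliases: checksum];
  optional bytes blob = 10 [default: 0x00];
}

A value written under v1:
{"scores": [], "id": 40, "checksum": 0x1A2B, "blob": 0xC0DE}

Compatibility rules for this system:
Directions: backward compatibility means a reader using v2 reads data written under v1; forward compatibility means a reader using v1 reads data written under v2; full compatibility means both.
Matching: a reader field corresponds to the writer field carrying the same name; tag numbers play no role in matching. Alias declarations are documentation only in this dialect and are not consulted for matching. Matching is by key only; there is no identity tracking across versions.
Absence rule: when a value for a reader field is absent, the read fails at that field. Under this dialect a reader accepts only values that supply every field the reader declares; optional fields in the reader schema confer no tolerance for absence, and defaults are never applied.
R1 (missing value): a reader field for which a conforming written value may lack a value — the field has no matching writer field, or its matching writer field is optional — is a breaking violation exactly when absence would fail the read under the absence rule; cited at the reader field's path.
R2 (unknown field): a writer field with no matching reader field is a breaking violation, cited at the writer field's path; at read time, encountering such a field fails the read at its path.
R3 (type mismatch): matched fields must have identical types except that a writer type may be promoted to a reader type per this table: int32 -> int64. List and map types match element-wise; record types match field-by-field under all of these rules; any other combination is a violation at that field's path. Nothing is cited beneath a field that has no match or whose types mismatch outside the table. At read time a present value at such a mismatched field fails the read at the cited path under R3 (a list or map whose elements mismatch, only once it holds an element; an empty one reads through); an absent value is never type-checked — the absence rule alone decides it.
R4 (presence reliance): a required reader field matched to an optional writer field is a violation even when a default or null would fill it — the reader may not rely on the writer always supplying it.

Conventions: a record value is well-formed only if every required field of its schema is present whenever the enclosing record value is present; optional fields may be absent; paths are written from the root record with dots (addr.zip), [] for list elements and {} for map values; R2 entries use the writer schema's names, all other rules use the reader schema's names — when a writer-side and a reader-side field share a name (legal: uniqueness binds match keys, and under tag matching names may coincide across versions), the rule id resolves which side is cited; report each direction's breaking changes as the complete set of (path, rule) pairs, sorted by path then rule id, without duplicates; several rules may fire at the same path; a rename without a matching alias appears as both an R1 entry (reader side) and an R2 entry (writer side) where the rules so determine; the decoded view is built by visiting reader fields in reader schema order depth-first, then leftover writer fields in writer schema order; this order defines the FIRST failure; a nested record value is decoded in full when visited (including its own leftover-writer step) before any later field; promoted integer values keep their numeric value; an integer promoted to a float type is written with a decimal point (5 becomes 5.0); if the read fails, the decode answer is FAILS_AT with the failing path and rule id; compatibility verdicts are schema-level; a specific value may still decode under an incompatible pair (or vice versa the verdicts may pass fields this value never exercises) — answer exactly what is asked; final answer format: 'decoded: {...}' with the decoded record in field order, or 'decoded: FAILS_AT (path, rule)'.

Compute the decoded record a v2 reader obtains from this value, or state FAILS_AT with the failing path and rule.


decoded: FAILS_AT (signature, R1)

in Profile below, arrows point writer -> reader
decode (reader v2):
  scores := []
  id := 40
  read fails at signature under R1 (no fill)
  => FAILS_AT (signature, R1)
the rest of the Profile diff is inert for this question:
  field scores in record Profile: tag 3 changed to 24 -> no rule fires on it and the decoded Profile view is identical with or without it
  renamed field checksum to avatar in record Profile (alias checksum declared on the renamed field) -> shifts the Profile verdicts, not this decode
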